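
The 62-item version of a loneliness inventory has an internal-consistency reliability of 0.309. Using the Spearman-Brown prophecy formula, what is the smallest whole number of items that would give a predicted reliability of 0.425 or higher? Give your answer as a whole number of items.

Invert Spearman-Brown to solve for n:
n = r_target (1 − r_old) / [ r_old (1 − r_target) ]
n = 0.425 × (1 − 0.309) / [ 0.309 × (1 − 0.425) ]
  = 0.293675 / 0.177675 = 1.6529
1.6529 × 62 = 102.48 → 103 items

103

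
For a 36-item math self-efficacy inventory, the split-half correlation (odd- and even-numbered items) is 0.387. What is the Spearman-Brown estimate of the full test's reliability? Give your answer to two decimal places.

The full test is twice the length of either half (n = 2).
r_full = 2r_hh / (1 + r_hh) = 2 × 0.387 / (1 + 0.387)
r_full = 0.7740 / 1.3870 ≈ 0.5580

0.56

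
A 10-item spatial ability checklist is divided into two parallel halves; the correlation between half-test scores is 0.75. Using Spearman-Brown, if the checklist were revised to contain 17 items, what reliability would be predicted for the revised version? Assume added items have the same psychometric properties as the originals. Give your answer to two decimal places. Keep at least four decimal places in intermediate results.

0.91

First correct the split-half correlation to full-test reliability: r_full = 2 × 0.75 / (1 + 0.75) ≈ 0.8571
Length factor from 10 to 17 items: n = 17/10 = 1.7000
r_new = n·r_full / (1 + (n − 1)·r_full) = 1.4571 / 1.6000 ≈ 0.9107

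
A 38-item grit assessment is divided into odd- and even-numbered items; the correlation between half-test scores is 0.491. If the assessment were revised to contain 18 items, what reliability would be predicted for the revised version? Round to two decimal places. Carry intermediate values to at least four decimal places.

0.48

First correct the split-half correlation to full-test reliability: r_full = 2 × 0.491 / (1 + 0.491) ≈ 0.6586
Length factor from 38 to 18 items: n = 18/38 = 0.4737
r_new = n·r_full / (1 + (n − 1)·r_full) = 0.3120 / 0.6534 ≈ 0.4775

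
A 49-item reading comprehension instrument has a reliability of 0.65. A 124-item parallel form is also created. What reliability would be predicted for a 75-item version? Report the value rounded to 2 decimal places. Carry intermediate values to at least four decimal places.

Only the ratio of lengths matters: n = 75/49 = 1.5306
r_{75} = n·r / (1 + (n − 1)·r) = 0.9949 / 1.3449 ≈ 0.7398

0.74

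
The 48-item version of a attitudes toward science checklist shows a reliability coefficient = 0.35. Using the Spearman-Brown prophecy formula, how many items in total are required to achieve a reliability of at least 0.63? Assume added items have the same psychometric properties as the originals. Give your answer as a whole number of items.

Invert Spearman-Brown to solve for n:
n = r*(1 − r) / [ r (1 − r*) ]
n = [0.63 × 0.65] / [0.35 × 0.37]
n = 0.4095 / 0.1295 ≈ 3.1622
Items needed = n × 48 = 3.1622 × 48 ≈ 151.79 → round up to 152

152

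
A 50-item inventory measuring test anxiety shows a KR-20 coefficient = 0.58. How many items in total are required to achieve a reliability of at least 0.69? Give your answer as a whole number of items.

n = 0.69 × (1 − 0.58) / [ 0.58 × (1 − 0.69) ]
n = 0.2898 / 0.1798 ≈ 1.6118
So the test needs 1.6118 × 50 ≈ 80.59 items; rounding up, 81.

81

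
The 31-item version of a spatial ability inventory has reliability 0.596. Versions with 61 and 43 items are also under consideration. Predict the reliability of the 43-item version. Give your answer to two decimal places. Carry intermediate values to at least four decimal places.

0.67

The 61-item form is not needed; work directly from the 31-item form with n = 43/31 = 1.3871.
r_{43} = n·r / (1 + (n − 1)·r) = 0.8267 / 1.2307 ≈ 0.6717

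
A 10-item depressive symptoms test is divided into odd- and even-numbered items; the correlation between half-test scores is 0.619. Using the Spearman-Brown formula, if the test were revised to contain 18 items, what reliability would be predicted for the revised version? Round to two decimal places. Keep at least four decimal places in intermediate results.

Full-test reliability from the split-half r: r_full = 2(0.619)/(1 + 0.619) = 0.7647
Length factor from 10 to 18 items: n = 18/10 = 1.8000
r_new = n·r_full / (1 + (n − 1)·r_full) = 1.3765 / 1.6118 ≈ 0.8540

0.85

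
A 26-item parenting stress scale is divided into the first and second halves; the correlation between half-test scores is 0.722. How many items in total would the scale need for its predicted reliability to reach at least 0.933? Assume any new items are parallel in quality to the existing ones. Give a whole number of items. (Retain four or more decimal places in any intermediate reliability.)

70

Corrected full-test reliability: r_full = 2 × 0.722 / (1 + 0.722) ≈ 0.8386
Solve Spearman-Brown for n: n = 0.933(1 − 0.8386) / [0.8386(1 − 0.933)] = 2.6801
Required items = 2.6801 × 26 = 69.68, so 70 items.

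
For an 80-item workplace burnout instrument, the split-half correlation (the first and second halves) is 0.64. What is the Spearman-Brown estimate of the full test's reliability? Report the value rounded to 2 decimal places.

Each half is half the length of the full test, so the full test is n = 2 times a half.
r_full = 2r_hh / (1 + r_hh) = 2 × 0.64 / (1 + 0.64)
       = 1.2800 / 1.6400 = 0.7805

0.78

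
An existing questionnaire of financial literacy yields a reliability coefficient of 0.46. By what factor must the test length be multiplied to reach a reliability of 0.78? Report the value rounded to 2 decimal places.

n = 0.78 × (1 − 0.46) / [ 0.46 × (1 − 0.78) ]
  = 0.4212 / 0.1012 = 4.1621

4.16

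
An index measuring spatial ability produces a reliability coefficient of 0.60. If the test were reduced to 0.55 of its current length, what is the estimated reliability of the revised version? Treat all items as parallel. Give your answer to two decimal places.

r_new = 0.55·0.60 / [1 + (0.55 − 1)·0.60]
     = 0.3300 / 0.7300 = 0.4521

0.45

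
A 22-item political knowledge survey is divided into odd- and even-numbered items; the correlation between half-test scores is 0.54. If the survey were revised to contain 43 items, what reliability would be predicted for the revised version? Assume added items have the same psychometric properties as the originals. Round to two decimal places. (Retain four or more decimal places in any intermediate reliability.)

0.82

First correct the split-half correlation to full-test reliability: r_full = 2 × 0.54 / (1 + 0.54) ≈ 0.7013
Then adjust to 43 items: n = 43/22 = 1.9545
r_new = n·r_full / (1 + (n − 1)·r_full) = 1.3707 / 1.6694 ≈ 0.8211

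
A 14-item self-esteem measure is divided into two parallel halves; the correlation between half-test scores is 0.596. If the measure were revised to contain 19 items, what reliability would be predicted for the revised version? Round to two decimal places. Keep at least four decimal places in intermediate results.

First correct the split-half correlation to full-test reliability: r_full = 2 × 0.596 / (1 + 0.596) ≈ 0.7469
Then adjust to 19 items: n = 19/14 = 1.3571
r_new = n·r_full / (1 + (n − 1)·r_full) = 1.0136 / 1.2667 ≈ 0.8002

0.80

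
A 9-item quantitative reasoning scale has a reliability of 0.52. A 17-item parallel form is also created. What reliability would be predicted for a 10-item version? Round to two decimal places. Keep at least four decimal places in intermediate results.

0.55

Only the ratio of lengths matters: n = 10/9 = 1.1111
r_{10} = n·r / (1 + (n − 1)·r) = 0.5778 / 1.0578 ≈ 0.5462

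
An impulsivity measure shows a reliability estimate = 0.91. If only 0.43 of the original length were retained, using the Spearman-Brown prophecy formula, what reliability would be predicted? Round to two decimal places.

By Spearman-Brown, r_new = n r / (1 + (n − 1) r).
r_new = (0.43 × 0.91) / (1 + (0.43 − 1) × 0.91)
     = 0.3913 / 0.4813 = 0.8130

0.81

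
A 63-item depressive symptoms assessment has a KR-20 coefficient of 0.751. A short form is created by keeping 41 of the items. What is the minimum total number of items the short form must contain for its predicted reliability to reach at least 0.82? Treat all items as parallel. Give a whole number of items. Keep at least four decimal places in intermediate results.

Short-form reliability: n = 41/63 = 0.6508; r_41 = n·r/(1+(n−1)r) ≈ 0.6625
Then solve for n' with r_old = 0.6625, r_target = 0.82: n' = 0.82(1 − 0.6625)/[0.6625(1 − 0.82)] = 2.3208
Items = 2.3208 × 41 ≈ 95.15 → 96

96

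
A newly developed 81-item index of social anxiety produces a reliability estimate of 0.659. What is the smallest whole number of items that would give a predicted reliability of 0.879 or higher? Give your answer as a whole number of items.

Spearman-Brown solved for the length factor n:
n = r_target (1 − r_old) / [ r_old (1 − r_target) ]
n = 0.879 × (1 − 0.659) / [ 0.659 × (1 − 0.879) ]
n = 0.299739 / 0.079739 ≈ 3.7590
Items needed = n × 81 = 3.7590 × 81 ≈ 304.48 → round up to 305

305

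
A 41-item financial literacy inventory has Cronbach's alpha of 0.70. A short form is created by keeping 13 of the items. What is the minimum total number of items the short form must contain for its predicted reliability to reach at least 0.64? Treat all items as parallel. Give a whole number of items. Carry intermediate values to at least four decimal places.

First, r for the 13-item form: n = 13/41 = 0.3171, so r_13 = 0.3171·0.70/(1 + (0.3171 − 1)·0.70) = 0.4253
Length factor from the short form to reach 0.64: n' = 0.64(1 − 0.4253) / [0.4253(1 − 0.64)] ≈ 2.4023
Items = 2.4023 × 13 ≈ 31.23 → 32

32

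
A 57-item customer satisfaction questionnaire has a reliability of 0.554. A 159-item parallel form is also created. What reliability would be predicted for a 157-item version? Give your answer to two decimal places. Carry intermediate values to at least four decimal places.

The 159-item form is not needed; work directly from the 57-item form with n = 157/57 = 2.7544.
r_{157} = n·r / (1 + (n − 1)·r) = 1.5259 / 1.9719 ≈ 0.7738

0.77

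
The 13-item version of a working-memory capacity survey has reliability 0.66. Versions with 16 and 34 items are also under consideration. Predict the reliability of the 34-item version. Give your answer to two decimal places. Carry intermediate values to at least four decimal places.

Only the ratio of lengths matters: n = 34/13 = 2.6154
r_{34} = n·r / (1 + (n − 1)·r) = 1.7262 / 2.0662 ≈ 0.8354

0.84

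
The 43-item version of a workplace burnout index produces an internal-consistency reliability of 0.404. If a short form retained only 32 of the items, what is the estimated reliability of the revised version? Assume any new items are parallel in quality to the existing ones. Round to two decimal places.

0.34

The new length is 32/43 = 0.7442 times the old.
r_new = (0.7442 × 0.404) / (1 + (0.7442 − 1) × 0.404)
r_new = 0.3007 / 0.8967 ≈ 0.3353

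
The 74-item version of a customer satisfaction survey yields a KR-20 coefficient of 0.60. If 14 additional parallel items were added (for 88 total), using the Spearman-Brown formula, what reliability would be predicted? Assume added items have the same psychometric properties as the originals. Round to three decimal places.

n = 88/74 = 1.1892
r_new = (1.1892 × 0.60) / (1 + (1.1892 − 1) × 0.60)
     = 0.7135 / 1.1135 = 0.6408

0.641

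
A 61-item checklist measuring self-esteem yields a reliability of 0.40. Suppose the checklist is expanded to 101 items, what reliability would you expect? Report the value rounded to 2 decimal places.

The new length is 101/61 = 1.6557 times the old.
r_new = 1.6557·0.40 / [1 + (1.6557 − 1)·0.40]
r_new = 0.6623 / 1.2623 ≈ 0.5247

0.52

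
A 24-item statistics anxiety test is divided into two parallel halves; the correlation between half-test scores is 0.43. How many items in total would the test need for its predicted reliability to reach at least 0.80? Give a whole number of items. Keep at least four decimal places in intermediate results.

Corrected full-test reliability: r_full = 2 × 0.43 / (1 + 0.43) ≈ 0.6014
n = r_tgt(1 − r_full) / [r_full(1 − r_tgt)] = 0.80 × 0.3986 / (0.6014 × 0.20) ≈ 2.6511
Items = 2.6511 × 24 ≈ 63.63 → 64

64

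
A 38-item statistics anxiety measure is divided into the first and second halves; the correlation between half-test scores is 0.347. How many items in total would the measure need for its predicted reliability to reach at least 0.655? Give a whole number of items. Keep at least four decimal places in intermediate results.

r_full = 2(0.347)/(1 + 0.347) = 0.5152
n = r_tgt(1 − r_full) / [r_full(1 − r_tgt)] = 0.655 × 0.4848 / (0.5152 × 0.345) ≈ 1.7865
Items = 1.7865 × 38 ≈ 67.89 → 68

68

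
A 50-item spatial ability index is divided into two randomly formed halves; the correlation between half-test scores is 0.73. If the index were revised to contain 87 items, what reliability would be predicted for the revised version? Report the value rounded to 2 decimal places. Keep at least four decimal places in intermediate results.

0.90

Spearman-Brown correction (n = 2): r_full = 2·0.73/(1 + 0.73) = 0.8439
Then adjust to 87 items: n = 87/50 = 1.7400
r_new = n·r_full / (1 + (n − 1)·r_full) = 1.4684 / 1.6245 ≈ 0.9039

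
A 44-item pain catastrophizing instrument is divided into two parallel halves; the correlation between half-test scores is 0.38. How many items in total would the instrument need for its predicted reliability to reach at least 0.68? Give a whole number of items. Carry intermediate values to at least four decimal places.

77

Corrected full-test reliability: r_full = 2 × 0.38 / (1 + 0.38) ≈ 0.5507
n = r_tgt(1 − r_full) / [r_full(1 − r_tgt)] = 0.68 × 0.4493 / (0.5507 × 0.32) ≈ 1.7337
Items = 1.7337 × 44 ≈ 76.28 → 77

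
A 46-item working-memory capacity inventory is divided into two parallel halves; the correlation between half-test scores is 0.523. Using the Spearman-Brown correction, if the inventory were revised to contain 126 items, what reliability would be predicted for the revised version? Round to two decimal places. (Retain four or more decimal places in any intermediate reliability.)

Full-test reliability from the split-half r: r_full = 2(0.523)/(1 + 0.523) = 0.6868
Length factor from 46 to 126 items: n = 126/46 = 2.7391
r_new = n·r_full / (1 + (n − 1)·r_full) = 1.8812 / 2.1944 ≈ 0.8573

0.86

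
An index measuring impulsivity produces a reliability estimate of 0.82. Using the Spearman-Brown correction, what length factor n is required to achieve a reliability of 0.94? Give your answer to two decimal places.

Rearranging the Spearman-Brown formula for n,
n = r*(1 − r) / [ r (1 − r*) ]
n = 0.94 × (1 − 0.82) / [ 0.82 × (1 − 0.94) ]
n = 0.1692 / 0.0492 ≈ 3.4390

3.44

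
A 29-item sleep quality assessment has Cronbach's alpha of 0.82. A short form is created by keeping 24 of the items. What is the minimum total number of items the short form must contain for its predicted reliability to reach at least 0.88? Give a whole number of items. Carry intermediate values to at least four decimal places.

47

Short-form reliability: n = 24/29 = 0.8276; r_24 = n·r/(1+(n−1)r) ≈ 0.7904
Length factor from the short form to reach 0.88: n' = 0.88(1 − 0.7904) / [0.7904(1 − 0.88)] ≈ 1.9447
Total items = 1.9447 × 24 = 46.67, rounded up to 47.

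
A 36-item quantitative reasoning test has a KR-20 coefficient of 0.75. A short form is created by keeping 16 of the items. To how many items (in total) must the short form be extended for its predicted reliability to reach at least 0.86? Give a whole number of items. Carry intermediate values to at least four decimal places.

Short-form reliability: n = 16/36 = 0.4444; r_16 = n·r/(1+(n−1)r) ≈ 0.5714
Then solve for n' with r_old = 0.5714, r_target = 0.86: n' = 0.86(1 − 0.5714)/[0.5714(1 − 0.86)] = 4.6077
Total items = 4.6077 × 16 = 73.72, rounded up to 74.

74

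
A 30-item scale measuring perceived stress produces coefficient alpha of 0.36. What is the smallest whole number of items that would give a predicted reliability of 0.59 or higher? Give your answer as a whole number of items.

77

Invert Spearman-Brown to solve for n:
n = r_target (1 − r_old) / [ r_old (1 − r_target) ]
n = 0.59 × (1 − 0.36) / [ 0.36 × (1 − 0.59) ]
n = 0.3776 / 0.1476 ≈ 2.5583
2.5583 × 30 = 76.75 → 77 items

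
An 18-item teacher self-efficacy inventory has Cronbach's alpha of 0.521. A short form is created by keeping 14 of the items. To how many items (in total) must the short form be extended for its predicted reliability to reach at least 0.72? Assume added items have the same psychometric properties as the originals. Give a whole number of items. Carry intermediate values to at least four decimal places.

First, r for the 14-item form: n = 14/18 = 0.7778, so r_14 = 0.7778·0.521/(1 + (0.7778 − 1)·0.521) = 0.4583
Length factor from the short form to reach 0.72: n' = 0.72(1 − 0.4583) / [0.4583(1 − 0.72)] ≈ 3.0394
Total items = 3.0394 × 14 = 42.55, rounded up to 43.

43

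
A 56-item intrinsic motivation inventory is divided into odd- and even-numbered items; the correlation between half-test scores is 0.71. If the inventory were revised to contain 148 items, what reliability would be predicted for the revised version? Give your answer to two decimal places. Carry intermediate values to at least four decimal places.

0.93

First correct the split-half correlation to full-test reliability: r_full = 2 × 0.71 / (1 + 0.71) ≈ 0.8304
Then adjust to 148 items: n = 148/56 = 2.6429
r_new = n·r_full / (1 + (n − 1)·r_full) = 2.1947 / 2.3643 ≈ 0.9283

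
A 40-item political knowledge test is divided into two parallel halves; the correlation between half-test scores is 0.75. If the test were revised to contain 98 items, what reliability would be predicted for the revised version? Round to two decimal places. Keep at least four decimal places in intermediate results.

Spearman-Brown correction (n = 2): r_full = 2·0.75/(1 + 0.75) = 0.8571
Length factor from 40 to 98 items: n = 98/40 = 2.4500
r_new = n·r_full / (1 + (n − 1)·r_full) = 2.0999 / 2.2428 ≈ 0.9363

0.94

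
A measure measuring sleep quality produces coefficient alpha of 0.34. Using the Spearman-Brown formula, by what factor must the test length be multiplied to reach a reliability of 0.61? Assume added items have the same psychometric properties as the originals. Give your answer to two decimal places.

n = 0.61(1 − 0.34) / [0.34(1 − 0.61)]
n = 0.4026 / 0.1326 ≈ 3.0362

3.04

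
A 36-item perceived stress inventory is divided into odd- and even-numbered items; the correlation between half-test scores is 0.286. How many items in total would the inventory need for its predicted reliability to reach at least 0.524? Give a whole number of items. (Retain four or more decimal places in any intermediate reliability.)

r_full = 2(0.286)/(1 + 0.286) = 0.4448
Solve Spearman-Brown for n: n = 0.524(1 − 0.4448) / [0.4448(1 − 0.524)] = 1.3741
Items = 1.3741 × 36 ≈ 49.47 → 50

50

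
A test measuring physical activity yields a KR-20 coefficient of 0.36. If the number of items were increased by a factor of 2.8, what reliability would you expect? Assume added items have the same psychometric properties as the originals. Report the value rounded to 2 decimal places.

Apply the Spearman-Brown prophecy formula, r' = nr / [1 + (n − 1)r]:
r_new = 2.8·0.36 / [1 + (2.8 − 1)·0.36]
     = 1.0080 / 1.6480 = 0.6117

0.61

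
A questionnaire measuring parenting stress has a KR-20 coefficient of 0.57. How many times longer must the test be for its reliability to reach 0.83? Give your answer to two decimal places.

Spearman-Brown solved for the length factor n:
n = r*(1 − r) / [ r (1 − r*) ]
n = 0.83 × (1 − 0.57) / [ 0.57 × (1 − 0.83) ]
n = 0.3569 / 0.0969 ≈ 3.6832

3.68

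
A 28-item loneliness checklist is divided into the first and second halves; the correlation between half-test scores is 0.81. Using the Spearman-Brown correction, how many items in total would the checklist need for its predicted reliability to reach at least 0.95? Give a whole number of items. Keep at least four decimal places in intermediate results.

63

r_full = 2(0.81)/(1 + 0.81) = 0.8950
Solve Spearman-Brown for n: n = 0.95(1 − 0.8950) / [0.8950(1 − 0.95)] = 2.2291
Items = 2.2291 × 28 ≈ 62.41 → 63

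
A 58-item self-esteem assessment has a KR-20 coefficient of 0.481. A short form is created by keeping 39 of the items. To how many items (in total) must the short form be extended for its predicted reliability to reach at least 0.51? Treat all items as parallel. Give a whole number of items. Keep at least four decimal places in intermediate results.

First, r for the 39-item form: n = 39/58 = 0.6724, so r_39 = 0.6724·0.481/(1 + (0.6724 − 1)·0.481) = 0.3839
Length factor from the short form to reach 0.51: n' = 0.51(1 − 0.3839) / [0.3839(1 − 0.51)] ≈ 1.6703
Items = 1.6703 × 39 ≈ 65.14 → 66

66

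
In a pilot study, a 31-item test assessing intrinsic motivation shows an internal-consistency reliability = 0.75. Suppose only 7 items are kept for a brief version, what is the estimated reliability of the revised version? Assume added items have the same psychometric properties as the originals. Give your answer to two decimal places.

n = 7/31 = 0.2258
By Spearman-Brown, r_new = n r / (1 + (n − 1) r).
r_new = 0.2258·0.75 / [1 + (0.2258 − 1)·0.75]
r_new = 0.1694 / 0.4194 ≈ 0.4039

0.40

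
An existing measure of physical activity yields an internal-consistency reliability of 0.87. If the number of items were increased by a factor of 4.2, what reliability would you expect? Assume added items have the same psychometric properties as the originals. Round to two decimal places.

r_new = (4.2 × 0.87) / (1 + (4.2 − 1) × 0.87)
r_new = 3.6540 / 3.7840 ≈ 0.9656

0.97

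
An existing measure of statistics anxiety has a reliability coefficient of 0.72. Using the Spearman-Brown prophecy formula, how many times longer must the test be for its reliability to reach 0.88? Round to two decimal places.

n = 0.88(1 − 0.72) / [0.72(1 − 0.88)]
  = 0.2464 / 0.0864 = 2.8519

2.85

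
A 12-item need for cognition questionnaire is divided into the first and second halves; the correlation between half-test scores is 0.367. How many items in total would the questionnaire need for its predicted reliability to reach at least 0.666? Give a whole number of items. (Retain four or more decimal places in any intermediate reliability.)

r_full = 2(0.367)/(1 + 0.367) = 0.5369
Solve Spearman-Brown for n: n = 0.666(1 − 0.5369) / [0.5369(1 − 0.666)] = 1.7199
Items = 1.7199 × 12 ≈ 20.64 → 21

21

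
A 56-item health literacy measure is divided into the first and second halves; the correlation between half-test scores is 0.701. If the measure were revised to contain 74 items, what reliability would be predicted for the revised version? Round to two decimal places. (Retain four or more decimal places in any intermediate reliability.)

0.86

Spearman-Brown correction (n = 2): r_full = 2·0.701/(1 + 0.701) = 0.8242
Length factor from 56 to 74 items: n = 74/56 = 1.3214
r_new = n·r_full / (1 + (n − 1)·r_full) = 1.0891 / 1.2649 ≈ 0.8610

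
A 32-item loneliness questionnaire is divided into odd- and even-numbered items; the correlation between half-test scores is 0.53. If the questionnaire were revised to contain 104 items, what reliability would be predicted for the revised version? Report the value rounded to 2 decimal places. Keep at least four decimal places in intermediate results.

First correct the split-half correlation to full-test reliability: r_full = 2 × 0.53 / (1 + 0.53) ≈ 0.6928
Length factor from 32 to 104 items: n = 104/32 = 3.2500
r_new = n·r_full / (1 + (n − 1)·r_full) = 2.2516 / 2.5588 ≈ 0.8799

0.88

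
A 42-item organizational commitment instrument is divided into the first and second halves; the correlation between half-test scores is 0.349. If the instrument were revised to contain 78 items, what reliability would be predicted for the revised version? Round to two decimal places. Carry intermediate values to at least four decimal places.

0.67

Full-test reliability from the split-half r: r_full = 2(0.349)/(1 + 0.349) = 0.5174
Then adjust to 78 items: n = 78/42 = 1.8571
r_new = n·r_full / (1 + (n − 1)·r_full) = 0.9609 / 1.4435 ≈ 0.6657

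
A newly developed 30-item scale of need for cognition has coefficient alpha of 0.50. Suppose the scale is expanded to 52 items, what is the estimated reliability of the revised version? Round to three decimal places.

Length ratio n = 52/30 = 1.7333
r_new = 1.7333·0.50 / [1 + (1.7333 − 1)·0.50]
r_new = 0.8667 / 1.3666 ≈ 0.6342

0.634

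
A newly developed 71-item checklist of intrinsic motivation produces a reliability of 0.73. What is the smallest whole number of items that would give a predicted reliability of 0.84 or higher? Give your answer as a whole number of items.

Invert Spearman-Brown to solve for n:
n = r_target (1 − r_old) / [ r_old (1 − r_target) ]
n = 0.84 × (1 − 0.73) / [ 0.73 × (1 − 0.84) ]
n = 0.2268 / 0.1168 ≈ 1.9418
So the test needs 1.9418 × 71 ≈ 137.87 items; rounding up, 138.

138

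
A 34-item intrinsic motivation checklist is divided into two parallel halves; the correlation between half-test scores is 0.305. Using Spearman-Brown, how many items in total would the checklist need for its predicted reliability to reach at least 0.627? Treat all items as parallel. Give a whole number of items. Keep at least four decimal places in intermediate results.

Corrected full-test reliability: r_full = 2 × 0.305 / (1 + 0.305) ≈ 0.4674
n = r_tgt(1 − r_full) / [r_full(1 − r_tgt)] = 0.627 × 0.5326 / (0.4674 × 0.373) ≈ 1.9155
Required items = 1.9155 × 34 = 65.13, so 66 items.

66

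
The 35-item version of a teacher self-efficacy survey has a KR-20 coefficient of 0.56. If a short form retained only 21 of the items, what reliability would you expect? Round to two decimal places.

n = 21/35 = 0.6
Spearman-Brown: r_new = n·r / (1 + (n − 1)·r)
r_new = 0.6·0.56 / [1 + (0.6 − 1)·0.56]
r_new = 0.3360 / 0.7760 ≈ 0.4330

0.43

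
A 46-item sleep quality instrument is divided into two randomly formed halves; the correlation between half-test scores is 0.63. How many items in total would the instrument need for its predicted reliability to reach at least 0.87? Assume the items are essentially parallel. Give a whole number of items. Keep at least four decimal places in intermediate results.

Corrected full-test reliability: r_full = 2 × 0.63 / (1 + 0.63) ≈ 0.7730
Solve Spearman-Brown for n: n = 0.87(1 − 0.7730) / [0.7730(1 − 0.87)] = 1.9653
Items = 1.9653 × 46 ≈ 90.40 → 91

91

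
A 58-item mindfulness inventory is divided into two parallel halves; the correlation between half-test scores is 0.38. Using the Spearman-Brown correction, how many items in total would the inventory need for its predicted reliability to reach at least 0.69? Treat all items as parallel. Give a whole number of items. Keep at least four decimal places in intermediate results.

r_full = 2(0.38)/(1 + 0.38) = 0.5507
n = r_tgt(1 − r_full) / [r_full(1 − r_tgt)] = 0.69 × 0.4493 / (0.5507 × 0.31) ≈ 1.8160
Required items = 1.8160 × 58 = 105.33, so 106 items.

106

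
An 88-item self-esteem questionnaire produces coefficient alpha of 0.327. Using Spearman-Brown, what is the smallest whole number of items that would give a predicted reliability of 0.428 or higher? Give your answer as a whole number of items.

Spearman-Brown solved for the length factor n:
n = r_target (1 − r_old) / [ r_old (1 − r_target) ]
n = 0.428 × (1 − 0.327) / [ 0.327 × (1 − 0.428) ]
  = 0.288044 / 0.187044 = 1.5400
So the test needs 1.5400 × 88 ≈ 135.52 items; rounding up, 136.

136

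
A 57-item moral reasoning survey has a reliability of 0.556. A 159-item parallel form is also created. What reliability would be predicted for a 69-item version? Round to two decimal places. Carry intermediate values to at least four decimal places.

Only the ratio of lengths matters: n = 69/57 = 1.2105
r_{69} = n·r / (1 + (n − 1)·r) = 0.6730 / 1.1170 ≈ 0.6025

0.60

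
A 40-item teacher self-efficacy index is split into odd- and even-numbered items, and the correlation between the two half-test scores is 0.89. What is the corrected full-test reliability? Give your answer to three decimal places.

The full test is twice the length of either half (n = 2).
r_full = 2(0.89) / (1 + 0.89)
       = 1.7800 / 1.8900 = 0.9418

0.942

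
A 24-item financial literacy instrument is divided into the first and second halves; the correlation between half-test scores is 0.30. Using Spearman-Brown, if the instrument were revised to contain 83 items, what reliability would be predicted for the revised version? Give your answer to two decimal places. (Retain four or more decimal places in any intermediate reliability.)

0.75

Spearman-Brown correction (n = 2): r_full = 2·0.30/(1 + 0.30) = 0.4615
Then adjust to 83 items: n = 83/24 = 3.4583
r_new = n·r_full / (1 + (n − 1)·r_full) = 1.5960 / 2.1345 ≈ 0.7477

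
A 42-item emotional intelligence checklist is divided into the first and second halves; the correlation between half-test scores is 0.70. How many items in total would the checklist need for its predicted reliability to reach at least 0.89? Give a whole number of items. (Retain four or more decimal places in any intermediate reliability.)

Corrected full-test reliability: r_full = 2 × 0.70 / (1 + 0.70) ≈ 0.8235
n = r_tgt(1 − r_full) / [r_full(1 − r_tgt)] = 0.89 × 0.1765 / (0.8235 × 0.11) ≈ 1.7341
Required items = 1.7341 × 42 = 72.83, so 73 items.

73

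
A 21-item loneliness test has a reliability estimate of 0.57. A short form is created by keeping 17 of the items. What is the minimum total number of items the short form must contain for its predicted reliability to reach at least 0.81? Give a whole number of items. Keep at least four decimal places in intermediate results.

Short-form reliability: n = 17/21 = 0.8095; r_17 = n·r/(1+(n−1)r) ≈ 0.5176
Length factor from the short form to reach 0.81: n' = 0.81(1 − 0.5176) / [0.5176(1 − 0.81)] ≈ 3.9732
Items = 3.9732 × 17 ≈ 67.54 → 68

68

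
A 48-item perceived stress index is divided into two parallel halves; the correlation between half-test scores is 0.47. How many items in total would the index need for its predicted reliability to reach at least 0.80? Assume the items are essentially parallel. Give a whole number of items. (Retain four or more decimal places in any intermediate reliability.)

Corrected full-test reliability: r_full = 2 × 0.47 / (1 + 0.47) ≈ 0.6395
Solve Spearman-Brown for n: n = 0.80(1 − 0.6395) / [0.6395(1 − 0.80)] = 2.2549
Required items = 2.2549 × 48 = 108.24, so 109 items.

109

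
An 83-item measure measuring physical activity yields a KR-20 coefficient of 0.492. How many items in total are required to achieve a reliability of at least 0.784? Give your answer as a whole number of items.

n = [0.784 × 0.508] / [0.492 × 0.216]
  = 0.398272 / 0.106272 = 3.7477
3.7477 × 83 = 311.06 → 312 items

312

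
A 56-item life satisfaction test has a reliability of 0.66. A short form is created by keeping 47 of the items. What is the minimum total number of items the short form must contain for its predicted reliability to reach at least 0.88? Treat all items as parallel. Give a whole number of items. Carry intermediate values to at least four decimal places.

Short-form reliability: n = 47/56 = 0.8393; r_47 = n·r/(1+(n−1)r) ≈ 0.6197
Then solve for n' with r_old = 0.6197, r_target = 0.88: n' = 0.88(1 − 0.6197)/[0.6197(1 − 0.88)] = 4.5003
Items = 4.5003 × 47 ≈ 211.51 → 212

212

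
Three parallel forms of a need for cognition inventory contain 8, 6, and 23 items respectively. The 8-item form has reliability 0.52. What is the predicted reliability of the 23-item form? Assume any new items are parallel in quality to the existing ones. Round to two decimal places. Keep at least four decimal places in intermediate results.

0.76

Only the ratio of lengths matters: n = 23/8 = 2.8750
r_{23} = n·r / (1 + (n − 1)·r) = 1.4950 / 1.9750 ≈ 0.7570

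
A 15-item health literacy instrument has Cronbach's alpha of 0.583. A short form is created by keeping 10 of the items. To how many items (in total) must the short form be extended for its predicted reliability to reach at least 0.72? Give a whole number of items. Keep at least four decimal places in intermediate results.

28

Short-form reliability: n = 10/15 = 0.6667; r_10 = n·r/(1+(n−1)r) ≈ 0.4824
Then solve for n' with r_old = 0.4824, r_target = 0.72: n' = 0.72(1 − 0.4824)/[0.4824(1 − 0.72)] = 2.7591
Items = 2.7591 × 10 ≈ 27.59 → 28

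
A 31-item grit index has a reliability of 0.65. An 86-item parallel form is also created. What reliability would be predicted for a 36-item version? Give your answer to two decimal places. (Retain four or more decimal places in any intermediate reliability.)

The 86-item form is not needed; work directly from the 31-item form with n = 36/31 = 1.1613.
r_{36} = n·r / (1 + (n − 1)·r) = 0.7548 / 1.1048 ≈ 0.6832

0.68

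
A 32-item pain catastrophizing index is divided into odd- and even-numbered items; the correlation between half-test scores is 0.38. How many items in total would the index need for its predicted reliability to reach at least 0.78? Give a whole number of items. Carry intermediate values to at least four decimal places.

r_full = 2(0.38)/(1 + 0.38) = 0.5507
n = r_tgt(1 − r_full) / [r_full(1 − r_tgt)] = 0.78 × 0.4493 / (0.5507 × 0.22) ≈ 2.8926
Required items = 2.8926 × 32 = 92.56, so 93 items.

93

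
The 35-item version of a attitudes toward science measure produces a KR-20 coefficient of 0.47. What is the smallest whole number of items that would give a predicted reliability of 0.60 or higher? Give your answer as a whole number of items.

60

Invert Spearman-Brown to solve for n:
n = r*(1 − r) / [ r (1 − r*) ]
n = 0.60 × (1 − 0.47) / [ 0.47 × (1 − 0.60) ]
  = 0.3180 / 0.1880 = 1.6915
So the test needs 1.6915 × 35 ≈ 59.20 items; rounding up, 60.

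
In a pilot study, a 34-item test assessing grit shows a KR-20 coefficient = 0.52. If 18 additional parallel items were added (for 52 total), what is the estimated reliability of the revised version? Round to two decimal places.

0.62

Length ratio n = 52/34 = 1.5294
Apply the Spearman-Brown prophecy formula, r' = nr / [1 + (n − 1)r]:
r_new = 1.5294·0.52 / [1 + (1.5294 − 1)·0.52]
     = 0.7953 / 1.2753 = 0.6236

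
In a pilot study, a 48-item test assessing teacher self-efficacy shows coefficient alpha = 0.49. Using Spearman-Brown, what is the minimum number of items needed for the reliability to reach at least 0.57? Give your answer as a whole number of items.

67

Spearman-Brown solved for the length factor n:
n = r*(1 − r) / [ r (1 − r*) ]
n = 0.57 × (1 − 0.49) / [ 0.49 × (1 − 0.57) ]
  = 0.2907 / 0.2107 = 1.3797
1.3797 × 48 = 66.23 → 67 items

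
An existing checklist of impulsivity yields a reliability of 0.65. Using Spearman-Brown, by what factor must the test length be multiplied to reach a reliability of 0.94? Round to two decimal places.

8.44

Spearman-Brown solved for the length factor n:
n = r_target (1 − r_old) / [ r_old (1 − r_target) ]
n = 0.94 × (1 − 0.65) / [ 0.65 × (1 − 0.94) ]
  = 0.3290 / 0.0390 = 8.4359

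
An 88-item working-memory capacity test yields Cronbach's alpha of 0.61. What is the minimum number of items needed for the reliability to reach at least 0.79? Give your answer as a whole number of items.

Invert Spearman-Brown to solve for n:
n = r_target (1 − r_old) / [ r_old (1 − r_target) ]
n = 0.79 × (1 − 0.61) / [ 0.61 × (1 − 0.79) ]
  = 0.3081 / 0.1281 = 2.4052
So the test needs 2.4052 × 88 ≈ 211.66 items; rounding up, 212.

212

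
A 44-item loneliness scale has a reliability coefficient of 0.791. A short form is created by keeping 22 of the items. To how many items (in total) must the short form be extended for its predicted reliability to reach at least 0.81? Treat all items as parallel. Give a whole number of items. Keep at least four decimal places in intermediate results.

First, r for the 22-item form: n = 22/44 = 0.5000, so r_22 = 0.5000·0.791/(1 + (0.5000 − 1)·0.791) = 0.6543
Then solve for n' with r_old = 0.6543, r_target = 0.81: n' = 0.81(1 − 0.6543)/[0.6543(1 − 0.81)] = 2.2524
Items = 2.2524 × 22 ≈ 49.55 → 50

50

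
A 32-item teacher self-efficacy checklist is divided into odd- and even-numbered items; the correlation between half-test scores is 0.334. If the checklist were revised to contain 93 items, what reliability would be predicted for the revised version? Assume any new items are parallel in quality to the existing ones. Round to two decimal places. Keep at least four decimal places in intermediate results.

Spearman-Brown correction (n = 2): r_full = 2·0.334/(1 + 0.334) = 0.5007
Length factor from 32 to 93 items: n = 93/32 = 2.9062
r_new = n·r_full / (1 + (n − 1)·r_full) = 1.4551 / 1.9544 ≈ 0.7445

0.74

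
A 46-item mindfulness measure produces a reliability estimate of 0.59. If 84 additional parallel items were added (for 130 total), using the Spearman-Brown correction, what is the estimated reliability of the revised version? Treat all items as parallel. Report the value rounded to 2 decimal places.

0.80

n = 130/46 = 2.8261
r_new = (2.8261 × 0.59) / (1 + (2.8261 − 1) × 0.59)
r_new = 1.6674 / 2.0774 ≈ 0.8026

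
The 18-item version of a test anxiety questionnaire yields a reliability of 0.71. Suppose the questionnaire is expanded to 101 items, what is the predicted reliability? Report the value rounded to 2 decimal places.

0.93

Length ratio n = 101/18 = 5.6111
r_new = 5.6111·0.71 / [1 + (5.6111 − 1)·0.71]
r_new = 3.9839 / 4.2739 ≈ 0.9321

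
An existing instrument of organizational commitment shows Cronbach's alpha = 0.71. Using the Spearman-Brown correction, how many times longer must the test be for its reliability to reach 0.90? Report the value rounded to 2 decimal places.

3.68

n = 0.90(1 − 0.71) / [0.71(1 − 0.90)]
n = 0.2610 / 0.0710 ≈ 3.6761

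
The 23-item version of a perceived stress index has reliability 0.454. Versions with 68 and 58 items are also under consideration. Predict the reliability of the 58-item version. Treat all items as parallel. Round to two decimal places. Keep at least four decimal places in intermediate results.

0.68

Only the ratio of lengths matters: n = 58/23 = 2.5217
r_{58} = n·r / (1 + (n − 1)·r) = 1.1449 / 1.6909 ≈ 0.6771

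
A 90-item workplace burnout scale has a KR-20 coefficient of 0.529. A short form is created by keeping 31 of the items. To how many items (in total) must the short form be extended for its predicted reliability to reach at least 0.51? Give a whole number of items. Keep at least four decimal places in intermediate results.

First, r for the 31-item form: n = 31/90 = 0.3444, so r_31 = 0.3444·0.529/(1 + (0.3444 − 1)·0.529) = 0.2789
Length factor from the short form to reach 0.51: n' = 0.51(1 − 0.2789) / [0.2789(1 − 0.51)] ≈ 2.6910
Items = 2.6910 × 31 ≈ 83.42 → 84

84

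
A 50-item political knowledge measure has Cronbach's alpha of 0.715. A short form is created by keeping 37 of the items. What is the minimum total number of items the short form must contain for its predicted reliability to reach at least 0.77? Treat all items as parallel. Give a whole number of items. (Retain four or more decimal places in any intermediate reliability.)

67

First, r for the 37-item form: n = 37/50 = 0.7400, so r_37 = 0.7400·0.715/(1 + (0.7400 − 1)·0.715) = 0.6499
Then solve for n' with r_old = 0.6499, r_target = 0.77: n' = 0.77(1 − 0.6499)/[0.6499(1 − 0.77)] = 1.8035
Total items = 1.8035 × 37 = 66.73, rounded up to 67.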